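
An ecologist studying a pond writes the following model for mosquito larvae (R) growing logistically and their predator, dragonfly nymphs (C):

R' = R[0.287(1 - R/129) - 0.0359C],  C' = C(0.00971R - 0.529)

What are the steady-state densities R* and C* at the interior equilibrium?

R* ≈ 54.5, C* ≈ 4.62

From dC/dt = 0 with C > 0: 0.00971R* = 0.529, so R* = 54.5.
Substitute into dR/dt = 0: 0.287(1 - 54.5/129) = 0.0359C*.
The bracket is 0.578, giving C* = 0.166/0.0359 = 4.62.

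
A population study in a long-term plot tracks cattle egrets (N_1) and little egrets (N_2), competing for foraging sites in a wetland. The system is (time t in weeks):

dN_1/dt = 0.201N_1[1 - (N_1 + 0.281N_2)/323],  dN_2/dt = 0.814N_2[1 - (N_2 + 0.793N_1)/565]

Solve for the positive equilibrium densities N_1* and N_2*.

N_1* ≈ 211, N_2* ≈ 397

Setting both brackets to zero gives the nullclines N_1 + 0.281N_2 = 323 and 0.793N_1 + N_2 = 565.
Substituting N_2 = 565 - 0.793N_1 into the first: N_1(1 - 0.281·0.793) = 323 - 0.281·565.
So N_1* = 164/0.777 = 211, and then N_2* = 565 - 0.793·211 = 397.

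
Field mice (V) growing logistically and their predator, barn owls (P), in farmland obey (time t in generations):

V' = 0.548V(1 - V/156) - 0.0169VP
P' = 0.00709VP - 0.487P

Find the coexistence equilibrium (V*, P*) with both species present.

From dP/dt = 0 with P > 0: 0.00709V* = 0.487, so V* = 68.7.
Substitute into dV/dt = 0: 0.548(1 - 68.7/156) = 0.0169P*.
The bracket is 0.56, giving P* = 0.307/0.0169 = 18.1.

V* ≈ 68.7, P* ≈ 18.1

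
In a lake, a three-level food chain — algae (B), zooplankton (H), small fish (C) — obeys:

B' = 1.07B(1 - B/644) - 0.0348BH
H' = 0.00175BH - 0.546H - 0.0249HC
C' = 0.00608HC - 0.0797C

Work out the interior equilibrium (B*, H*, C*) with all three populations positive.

From dC/dt = 0: 0.00608H* = 0.0797, so H* = 13.1.
From dB/dt = 0: 1.07(1 - B*/644) = 0.0348·13.1, giving B* = 644·(1 - 0.426) = 369.
From dH/dt = 0: 0.00175·369 - 0.546 = 0.0249C*, so C* = 0.101/0.0249 = 4.04.

B* ≈ 369, H* ≈ 13.1, C* ≈ 4.04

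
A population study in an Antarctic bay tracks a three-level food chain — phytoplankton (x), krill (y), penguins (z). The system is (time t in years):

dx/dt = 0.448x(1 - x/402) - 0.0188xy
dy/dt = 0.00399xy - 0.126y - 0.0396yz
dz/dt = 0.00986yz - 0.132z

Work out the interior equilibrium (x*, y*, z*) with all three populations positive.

x* ≈ 176, y* ≈ 13.4, z* ≈ 14.6

From dz/dt = 0: 0.00986y* = 0.132, so y* = 13.4.
From dx/dt = 0: 0.448(1 - x*/402) = 0.0188·13.4, giving x* = 402·(1 - 0.562) = 176.
From dy/dt = 0: 0.00399·176 - 0.126 = 0.0396z*, so z* = 0.577/0.0396 = 14.6.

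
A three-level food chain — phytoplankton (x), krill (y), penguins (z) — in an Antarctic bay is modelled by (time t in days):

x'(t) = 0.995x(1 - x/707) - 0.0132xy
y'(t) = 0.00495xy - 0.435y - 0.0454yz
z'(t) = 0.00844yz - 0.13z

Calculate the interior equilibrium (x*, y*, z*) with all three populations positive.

From dz/dt = 0: 0.00844y* = 0.13, so y* = 15.4.
From dx/dt = 0: 0.995(1 - x*/707) = 0.0132·15.4, giving x* = 707·(1 - 0.204) = 563.
From dy/dt = 0: 0.00495·563 - 0.435 = 0.0454z*, so z* = 2.35/0.0454 = 51.8.

x* ≈ 563, y* ≈ 15.4, z* ≈ 51.8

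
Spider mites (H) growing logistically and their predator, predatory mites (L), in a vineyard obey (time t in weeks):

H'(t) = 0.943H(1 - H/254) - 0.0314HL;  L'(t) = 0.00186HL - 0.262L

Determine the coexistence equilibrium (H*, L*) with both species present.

From dL/dt = 0 with L > 0: 0.00186H* = 0.262, so H* = 141.
Substitute into dH/dt = 0: 0.943(1 - 141/254) = 0.0314L*.
The bracket is 0.445, giving L* = 0.42/0.0314 = 13.4.

H* ≈ 141, L* ≈ 13.4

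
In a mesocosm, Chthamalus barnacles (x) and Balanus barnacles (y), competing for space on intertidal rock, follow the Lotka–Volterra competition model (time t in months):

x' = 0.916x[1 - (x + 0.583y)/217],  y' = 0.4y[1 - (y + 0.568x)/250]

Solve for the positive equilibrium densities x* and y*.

Setting both brackets to zero gives the nullclines x + 0.583y = 217 and 0.568x + y = 250.
Substituting y = 250 - 0.568x into the first: x(1 - 0.583·0.568) = 217 - 0.583·250.
So x* = 71.2/0.669 = 107, and then y* = 250 - 0.568·107 = 189.

x* ≈ 107, y* ≈ 189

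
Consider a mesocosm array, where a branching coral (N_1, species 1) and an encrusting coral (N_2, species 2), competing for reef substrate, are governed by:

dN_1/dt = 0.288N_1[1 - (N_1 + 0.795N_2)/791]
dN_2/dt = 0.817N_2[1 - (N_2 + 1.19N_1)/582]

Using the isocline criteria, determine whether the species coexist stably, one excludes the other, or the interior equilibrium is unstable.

species 1 excludes species 2

Compare the nullcline intercepts: K1/α12 = 791/0.795 = 995 > K2 = 582; K2/α21 = 582/1.19 = 489 < K1 = 791.
Since the inequalities point opposite ways, species 1 can invade but species 2 cannot.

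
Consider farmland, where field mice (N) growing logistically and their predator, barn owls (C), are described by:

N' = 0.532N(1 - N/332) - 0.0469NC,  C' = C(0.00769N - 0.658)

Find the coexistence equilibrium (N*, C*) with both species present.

N* ≈ 85.6, C* ≈ 8.42

From dC/dt = 0 with C > 0: 0.00769N* = 0.658, so N* = 85.6.
Substitute into dN/dt = 0: 0.532(1 - 85.6/332) = 0.0469C*.
The bracket is 0.742, giving C* = 0.395/0.0469 = 8.42.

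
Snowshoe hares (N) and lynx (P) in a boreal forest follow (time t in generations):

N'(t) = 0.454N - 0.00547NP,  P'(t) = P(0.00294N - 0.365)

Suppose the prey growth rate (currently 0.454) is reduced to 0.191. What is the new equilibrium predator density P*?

P* ≈ 34.9

At the interior fixed point, setting dN/dt = 0 with N > 0 fixes P* = (prey growth rate)/(NP coefficient) — independent of the other coefficients.
With the change, P* = 0.191/0.00547 = 34.9; it falls from 83.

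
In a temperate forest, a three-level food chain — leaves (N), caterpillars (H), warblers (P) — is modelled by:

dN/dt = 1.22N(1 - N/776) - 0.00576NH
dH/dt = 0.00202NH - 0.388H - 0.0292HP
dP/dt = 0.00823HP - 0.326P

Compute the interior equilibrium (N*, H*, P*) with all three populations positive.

From dP/dt = 0: 0.00823H* = 0.326, so H* = 39.6.
From dN/dt = 0: 1.22(1 - N*/776) = 0.00576·39.6, giving N* = 776·(1 - 0.187) = 631.
From dH/dt = 0: 0.00202·631 - 0.388 = 0.0292P*, so P* = 0.886/0.0292 = 30.4.

N* ≈ 631, H* ≈ 39.6, P* ≈ 30.4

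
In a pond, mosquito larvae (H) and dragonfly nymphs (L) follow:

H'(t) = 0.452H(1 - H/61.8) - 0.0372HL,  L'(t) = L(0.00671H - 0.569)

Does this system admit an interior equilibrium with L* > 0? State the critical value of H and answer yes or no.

Threshold H = 84.8; K < 84.8, so no, the predator goes extinct.

The predator equation gives dL/dt > 0 only when H > 0.569/0.00671 = 84.8.
Without the predator, H → K = 61.8. Since 61.8 < 84.8, the predator cannot invade.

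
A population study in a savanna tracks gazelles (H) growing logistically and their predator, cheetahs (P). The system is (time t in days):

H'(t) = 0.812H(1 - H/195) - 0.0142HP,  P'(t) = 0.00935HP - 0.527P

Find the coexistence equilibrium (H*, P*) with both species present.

From dP/dt = 0 with P > 0: 0.00935H* = 0.527, so H* = 56.4.
Substitute into dH/dt = 0: 0.812(1 - 56.4/195) = 0.0142P*.
The bracket is 0.711, giving P* = 0.577/0.0142 = 40.7.

H* ≈ 56.4, P* ≈ 40.7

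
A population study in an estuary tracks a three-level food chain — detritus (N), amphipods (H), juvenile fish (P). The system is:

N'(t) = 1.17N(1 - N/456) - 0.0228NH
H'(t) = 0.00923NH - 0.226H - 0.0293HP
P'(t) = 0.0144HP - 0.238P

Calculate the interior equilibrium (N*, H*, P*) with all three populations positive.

From dP/dt = 0: 0.0144H* = 0.238, so H* = 16.5.
From dN/dt = 0: 1.17(1 - N*/456) = 0.0228·16.5, giving N* = 456·(1 - 0.322) = 309.
From dH/dt = 0: 0.00923·309 - 0.226 = 0.0293P*, so P* = 2.63/0.0293 = 89.7.

N* ≈ 309, H* ≈ 16.5, P* ≈ 89.7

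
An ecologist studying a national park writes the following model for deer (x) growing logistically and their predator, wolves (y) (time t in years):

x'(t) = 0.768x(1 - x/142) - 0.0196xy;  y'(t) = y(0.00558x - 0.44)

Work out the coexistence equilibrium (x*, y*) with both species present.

x* ≈ 78.9, y* ≈ 17.4

From dy/dt = 0 with y > 0: 0.00558x* = 0.44, so x* = 78.9.
Substitute into dx/dt = 0: 0.768(1 - 78.9/142) = 0.0196y*.
The bracket is 0.445, giving y* = 0.342/0.0196 = 17.4.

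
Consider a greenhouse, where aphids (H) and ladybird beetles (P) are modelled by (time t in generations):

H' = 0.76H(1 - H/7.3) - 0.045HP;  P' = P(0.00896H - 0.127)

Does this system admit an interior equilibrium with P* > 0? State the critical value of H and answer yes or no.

The predator equation gives dP/dt > 0 only when H > 0.127/0.00896 = 14.2.
Without the predator, H → K = 7.3. Since 7.3 < 14.2, the predator cannot invade.

Threshold H = 14.2; K < 14.2, so no, the predator goes extinct.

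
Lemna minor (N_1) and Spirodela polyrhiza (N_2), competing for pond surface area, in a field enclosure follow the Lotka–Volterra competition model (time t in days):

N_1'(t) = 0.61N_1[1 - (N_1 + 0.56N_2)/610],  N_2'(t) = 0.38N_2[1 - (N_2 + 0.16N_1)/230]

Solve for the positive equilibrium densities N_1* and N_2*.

Setting both brackets to zero gives the nullclines N_1 + 0.56N_2 = 610 and 0.16N_1 + N_2 = 230.
Substituting N_2 = 230 - 0.16N_1 into the first: N_1(1 - 0.56·0.16) = 610 - 0.56·230.
So N_1* = 481/0.91 = 529, and then N_2* = 230 - 0.16·529 = 145.

N_1* ≈ 529, N_2* ≈ 145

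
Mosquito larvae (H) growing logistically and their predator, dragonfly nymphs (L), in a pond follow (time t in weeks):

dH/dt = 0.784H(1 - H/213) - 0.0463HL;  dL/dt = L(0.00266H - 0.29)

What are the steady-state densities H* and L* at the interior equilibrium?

H* ≈ 109, L* ≈ 8.27

From dL/dt = 0 with L > 0: 0.00266H* = 0.29, so H* = 109.
Substitute into dH/dt = 0: 0.784(1 - 109/213) = 0.0463L*.
The bracket is 0.488, giving L* = 0.383/0.0463 = 8.27.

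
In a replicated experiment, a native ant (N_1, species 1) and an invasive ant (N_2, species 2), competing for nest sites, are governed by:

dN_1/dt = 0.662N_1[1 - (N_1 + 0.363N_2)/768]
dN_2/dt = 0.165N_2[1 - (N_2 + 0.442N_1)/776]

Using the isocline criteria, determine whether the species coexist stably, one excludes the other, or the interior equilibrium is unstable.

Compare the nullcline intercepts: K1/α12 = 768/0.363 = 2120 > K2 = 776; K2/α21 = 776/0.442 = 1760 > K1 = 768.
Since both inequalities hold, each species can invade when rare, so the interior equilibrium is stable.

stable coexistence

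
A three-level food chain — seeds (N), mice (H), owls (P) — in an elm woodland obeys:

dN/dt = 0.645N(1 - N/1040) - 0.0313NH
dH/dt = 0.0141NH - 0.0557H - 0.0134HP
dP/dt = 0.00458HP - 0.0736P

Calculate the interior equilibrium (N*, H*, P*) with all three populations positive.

N* ≈ 229, H* ≈ 16.1, P* ≈ 237

From dP/dt = 0: 0.00458H* = 0.0736, so H* = 16.1.
From dN/dt = 0: 0.645(1 - N*/1040) = 0.0313·16.1, giving N* = 1040·(1 - 0.78) = 229.
From dH/dt = 0: 0.0141·229 - 0.0557 = 0.0134P*, so P* = 3.17/0.0134 = 237.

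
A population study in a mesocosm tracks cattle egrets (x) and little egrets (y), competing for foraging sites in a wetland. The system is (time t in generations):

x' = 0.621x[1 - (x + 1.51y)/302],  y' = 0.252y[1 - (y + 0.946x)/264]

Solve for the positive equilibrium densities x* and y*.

x* ≈ 226, y* ≈ 50.6

Setting both brackets to zero gives the nullclines x + 1.51y = 302 and 0.946x + y = 264.
Substituting y = 264 - 0.946x into the first: x(1 - 1.51·0.946) = 302 - 1.51·264.
So x* = -96.6/-0.428 = 226, and then y* = 264 - 0.946·226 = 50.6.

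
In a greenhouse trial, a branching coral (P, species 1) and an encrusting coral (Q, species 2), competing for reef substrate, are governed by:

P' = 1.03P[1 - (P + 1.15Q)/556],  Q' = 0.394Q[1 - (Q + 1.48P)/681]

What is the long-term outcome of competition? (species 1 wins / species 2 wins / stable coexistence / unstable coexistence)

Compare the nullcline intercepts: K1/α12 = 556/1.15 = 483 < K2 = 681; K2/α21 = 681/1.48 = 460 < K1 = 556.
Since both are reversed, neither can invade when rare; the interior point is a saddle.

unstable coexistence (outcome depends on initial conditions)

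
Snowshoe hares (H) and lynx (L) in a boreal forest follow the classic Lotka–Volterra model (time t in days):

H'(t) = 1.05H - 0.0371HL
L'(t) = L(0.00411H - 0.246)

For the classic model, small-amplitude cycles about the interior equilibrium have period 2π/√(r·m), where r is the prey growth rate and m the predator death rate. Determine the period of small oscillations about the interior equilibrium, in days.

T ≈ 12.4 days

Here r = 1.05 and m = 0.246, so r·m = 0.258.
ω = √0.258 = 0.508 per day, hence T = 2π/ω ≈ 12.4 days.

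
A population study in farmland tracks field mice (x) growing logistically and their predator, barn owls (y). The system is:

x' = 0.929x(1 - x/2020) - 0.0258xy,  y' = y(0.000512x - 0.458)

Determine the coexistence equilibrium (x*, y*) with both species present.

From dy/dt = 0 with y > 0: 0.000512x* = 0.458, so x* = 895.
Substitute into dx/dt = 0: 0.929(1 - 895/2020) = 0.0258y*.
The bracket is 0.557, giving y* = 0.518/0.0258 = 20.1.

x* ≈ 895, y* ≈ 20.1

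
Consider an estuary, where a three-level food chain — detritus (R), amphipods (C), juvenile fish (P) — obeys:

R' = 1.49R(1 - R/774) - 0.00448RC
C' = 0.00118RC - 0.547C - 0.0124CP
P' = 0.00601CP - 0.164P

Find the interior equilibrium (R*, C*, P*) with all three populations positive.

From dP/dt = 0: 0.00601C* = 0.164, so C* = 27.3.
From dR/dt = 0: 1.49(1 - R*/774) = 0.00448·27.3, giving R* = 774·(1 - 0.082) = 710.
From dC/dt = 0: 0.00118·710 - 0.547 = 0.0124P*, so P* = 0.291/0.0124 = 23.5.

R* ≈ 710, C* ≈ 27.3, P* ≈ 23.5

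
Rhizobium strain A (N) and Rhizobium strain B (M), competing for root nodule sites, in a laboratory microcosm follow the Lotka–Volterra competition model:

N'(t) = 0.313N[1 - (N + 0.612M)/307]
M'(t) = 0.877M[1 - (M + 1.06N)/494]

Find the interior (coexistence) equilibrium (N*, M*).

Setting both brackets to zero gives the nullclines N + 0.612M = 307 and 1.06N + M = 494.
Substituting M = 494 - 1.06N into the first: N(1 - 0.612·1.06) = 307 - 0.612·494.
So N* = 4.67/0.351 = 13.3, and then M* = 494 - 1.06·13.3 = 480.

N* ≈ 13.3, M* ≈ 480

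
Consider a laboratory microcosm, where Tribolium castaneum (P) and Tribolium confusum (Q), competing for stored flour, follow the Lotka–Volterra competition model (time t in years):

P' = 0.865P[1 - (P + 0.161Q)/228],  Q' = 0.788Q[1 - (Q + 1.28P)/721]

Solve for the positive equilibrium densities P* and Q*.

P* ≈ 141, Q* ≈ 541

Setting both brackets to zero gives the nullclines P + 0.161Q = 228 and 1.28P + Q = 721.
Substituting Q = 721 - 1.28P into the first: P(1 - 0.161·1.28) = 228 - 0.161·721.
So P* = 112/0.794 = 141, and then Q* = 721 - 1.28·141 = 541.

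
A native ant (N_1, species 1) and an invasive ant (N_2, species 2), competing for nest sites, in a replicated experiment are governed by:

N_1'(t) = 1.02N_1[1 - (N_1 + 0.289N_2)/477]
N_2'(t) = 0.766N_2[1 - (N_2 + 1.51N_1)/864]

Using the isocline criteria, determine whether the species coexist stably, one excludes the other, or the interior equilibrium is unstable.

stable coexistence

Compare the nullcline intercepts: K1/α12 = 477/0.289 = 1650 > K2 = 864; K2/α21 = 864/1.51 = 572 > K1 = 477.
Since both inequalities hold, each species can invade when rare, so the interior equilibrium is stable.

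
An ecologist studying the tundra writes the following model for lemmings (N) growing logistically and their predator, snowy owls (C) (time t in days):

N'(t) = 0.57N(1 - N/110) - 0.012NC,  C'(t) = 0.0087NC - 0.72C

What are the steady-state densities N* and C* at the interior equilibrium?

N* ≈ 82.8, C* ≈ 11.8

From dC/dt = 0 with C > 0: 0.0087N* = 0.72, so N* = 82.8.
Substitute into dN/dt = 0: 0.57(1 - 82.8/110) = 0.012C*.
The bracket is 0.248, giving C* = 0.141/0.012 = 11.8.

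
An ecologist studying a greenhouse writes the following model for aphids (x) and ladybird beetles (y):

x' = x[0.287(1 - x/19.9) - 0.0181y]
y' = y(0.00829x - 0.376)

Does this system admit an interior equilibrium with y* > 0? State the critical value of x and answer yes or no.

Threshold x = 45.4; K < 45.4, so no, the predator goes extinct.

The predator equation gives dy/dt > 0 only when x > 0.376/0.00829 = 45.4.
Without the predator, x → K = 19.9. Since 19.9 < 45.4, the predator cannot invade.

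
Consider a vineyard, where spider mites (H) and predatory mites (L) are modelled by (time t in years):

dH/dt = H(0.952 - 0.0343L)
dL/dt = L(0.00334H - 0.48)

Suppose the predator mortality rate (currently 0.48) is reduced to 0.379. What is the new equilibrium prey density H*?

At the interior fixed point, setting dL/dt = 0 with L > 0 fixes H* = (predator death rate)/(HL coefficient) — independent of the other coefficients.
With the change, H* = 0.379/0.00334 = 113; it falls from 144.

H* ≈ 113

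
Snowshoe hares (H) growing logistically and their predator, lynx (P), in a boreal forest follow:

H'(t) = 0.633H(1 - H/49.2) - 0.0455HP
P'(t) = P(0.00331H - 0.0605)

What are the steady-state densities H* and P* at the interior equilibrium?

From dP/dt = 0 with P > 0: 0.00331H* = 0.0605, so H* = 18.3.
Substitute into dH/dt = 0: 0.633(1 - 18.3/49.2) = 0.0455P*.
The bracket is 0.628, giving P* = 0.398/0.0455 = 8.74.

H* ≈ 18.3, P* ≈ 8.74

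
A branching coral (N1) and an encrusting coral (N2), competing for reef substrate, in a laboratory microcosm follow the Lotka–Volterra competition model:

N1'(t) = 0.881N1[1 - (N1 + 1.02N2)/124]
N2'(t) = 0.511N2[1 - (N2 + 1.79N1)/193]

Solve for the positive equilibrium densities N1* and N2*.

Setting both brackets to zero gives the nullclines N1 + 1.02N2 = 124 and 1.79N1 + N2 = 193.
Substituting N2 = 193 - 1.79N1 into the first: N1(1 - 1.02·1.79) = 124 - 1.02·193.
So N1* = -72.9/-0.826 = 88.2, and then N2* = 193 - 1.79·88.2 = 35.1.

N1* ≈ 88.2, N2* ≈ 35.1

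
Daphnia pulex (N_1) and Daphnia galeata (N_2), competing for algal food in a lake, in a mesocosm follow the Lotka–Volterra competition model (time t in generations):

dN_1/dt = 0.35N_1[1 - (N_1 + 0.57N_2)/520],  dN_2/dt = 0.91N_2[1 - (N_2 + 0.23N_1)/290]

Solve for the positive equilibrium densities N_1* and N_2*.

N_1* ≈ 408, N_2* ≈ 196

Setting both brackets to zero gives the nullclines N_1 + 0.57N_2 = 520 and 0.23N_1 + N_2 = 290.
Substituting N_2 = 290 - 0.23N_1 into the first: N_1(1 - 0.57·0.23) = 520 - 0.57·290.
So N_1* = 355/0.869 = 408, and then N_2* = 290 - 0.23·408 = 196.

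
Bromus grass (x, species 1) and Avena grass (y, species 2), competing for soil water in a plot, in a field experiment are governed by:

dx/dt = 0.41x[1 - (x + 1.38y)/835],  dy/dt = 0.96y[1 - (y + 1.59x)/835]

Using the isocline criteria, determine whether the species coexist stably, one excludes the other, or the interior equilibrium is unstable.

Compare the nullcline intercepts: K1/α12 = 835/1.38 = 605 < K2 = 835; K2/α21 = 835/1.59 = 525 < K1 = 835.
Since both are reversed, neither can invade when rare; the interior point is a saddle.

unstable coexistence (outcome depends on initial conditions)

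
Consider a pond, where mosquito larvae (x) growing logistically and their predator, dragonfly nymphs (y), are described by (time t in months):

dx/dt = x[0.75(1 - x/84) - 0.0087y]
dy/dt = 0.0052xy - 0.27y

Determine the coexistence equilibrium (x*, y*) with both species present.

x* ≈ 51.9, y* ≈ 32.9

From dy/dt = 0 with y > 0: 0.0052x* = 0.27, so x* = 51.9.
Substitute into dx/dt = 0: 0.75(1 - 51.9/84) = 0.0087y*.
The bracket is 0.382, giving y* = 0.286/0.0087 = 32.9.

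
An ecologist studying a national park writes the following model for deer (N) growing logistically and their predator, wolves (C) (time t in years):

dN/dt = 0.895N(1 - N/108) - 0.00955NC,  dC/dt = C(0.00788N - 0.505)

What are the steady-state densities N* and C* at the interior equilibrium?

From dC/dt = 0 with C > 0: 0.00788N* = 0.505, so N* = 64.1.
Substitute into dN/dt = 0: 0.895(1 - 64.1/108) = 0.00955C*.
The bracket is 0.407, giving C* = 0.364/0.00955 = 38.1.

N* ≈ 64.1, C* ≈ 38.1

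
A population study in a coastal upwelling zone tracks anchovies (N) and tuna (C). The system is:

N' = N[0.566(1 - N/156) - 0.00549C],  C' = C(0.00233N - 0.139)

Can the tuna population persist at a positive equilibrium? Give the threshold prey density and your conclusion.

Threshold N = 59.7; K > 59.7, so yes, the predator persists.

The predator equation gives dC/dt > 0 only when N > 0.139/0.00233 = 59.7.
Without the predator, N → K = 156. Since 156 > 59.7, the predator can invade and persist.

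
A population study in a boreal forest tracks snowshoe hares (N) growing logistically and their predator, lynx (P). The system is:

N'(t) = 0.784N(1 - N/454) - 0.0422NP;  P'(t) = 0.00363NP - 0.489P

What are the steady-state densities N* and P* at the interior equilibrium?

N* ≈ 135, P* ≈ 13.1

From dP/dt = 0 with P > 0: 0.00363N* = 0.489, so N* = 135.
Substitute into dN/dt = 0: 0.784(1 - 135/454) = 0.0422P*.
The bracket is 0.703, giving P* = 0.551/0.0422 = 13.1.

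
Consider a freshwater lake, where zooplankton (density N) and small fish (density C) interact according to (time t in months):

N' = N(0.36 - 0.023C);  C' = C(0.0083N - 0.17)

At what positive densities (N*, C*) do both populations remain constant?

Set dC/dt = 0 with C > 0: 0.0083N - 0.17 = 0, so N* = 0.17/0.0083 = 20.5.
Set dN/dt = 0 with N > 0: 0.36 - 0.023C = 0, so C* = 0.36/0.023 = 15.7.

N* ≈ 20.5, C* ≈ 15.7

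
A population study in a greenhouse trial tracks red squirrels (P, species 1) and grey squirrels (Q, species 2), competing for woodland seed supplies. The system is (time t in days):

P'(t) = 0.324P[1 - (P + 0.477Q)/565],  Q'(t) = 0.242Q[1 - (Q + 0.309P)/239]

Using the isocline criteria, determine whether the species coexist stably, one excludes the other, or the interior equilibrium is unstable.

stable coexistence

Compare the nullcline intercepts: K1/α12 = 565/0.477 = 1180 > K2 = 239; K2/α21 = 239/0.309 = 773 > K1 = 565.
Since both inequalities hold, each species can invade when rare, so the interior equilibrium is stable.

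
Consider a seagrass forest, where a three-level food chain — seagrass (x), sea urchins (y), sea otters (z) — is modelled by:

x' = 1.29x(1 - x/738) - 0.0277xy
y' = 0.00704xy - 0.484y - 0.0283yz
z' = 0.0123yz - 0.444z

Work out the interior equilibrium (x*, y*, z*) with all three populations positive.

From dz/dt = 0: 0.0123y* = 0.444, so y* = 36.1.
From dx/dt = 0: 1.29(1 - x*/738) = 0.0277·36.1, giving x* = 738·(1 - 0.775) = 166.
From dy/dt = 0: 0.00704·166 - 0.484 = 0.0283z*, so z* = 0.684/0.0283 = 24.2.

x* ≈ 166, y* ≈ 36.1, z* ≈ 24.2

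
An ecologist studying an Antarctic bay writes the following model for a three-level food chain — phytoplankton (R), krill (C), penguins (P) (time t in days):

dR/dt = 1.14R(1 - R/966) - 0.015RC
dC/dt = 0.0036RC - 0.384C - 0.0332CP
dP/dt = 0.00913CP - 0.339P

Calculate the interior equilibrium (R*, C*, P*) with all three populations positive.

From dP/dt = 0: 0.00913C* = 0.339, so C* = 37.1.
From dR/dt = 0: 1.14(1 - R*/966) = 0.015·37.1, giving R* = 966·(1 - 0.489) = 494.
From dC/dt = 0: 0.0036·494 - 0.384 = 0.0332P*, so P* = 1.39/0.0332 = 42.

R* ≈ 494, C* ≈ 37.1, P* ≈ 42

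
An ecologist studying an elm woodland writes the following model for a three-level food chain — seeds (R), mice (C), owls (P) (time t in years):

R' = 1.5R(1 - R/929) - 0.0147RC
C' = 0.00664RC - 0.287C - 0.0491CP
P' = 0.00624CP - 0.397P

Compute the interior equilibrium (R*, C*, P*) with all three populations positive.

R* ≈ 350, C* ≈ 63.6, P* ≈ 41.5

From dP/dt = 0: 0.00624C* = 0.397, so C* = 63.6.
From dR/dt = 0: 1.5(1 - R*/929) = 0.0147·63.6, giving R* = 929·(1 - 0.623) = 350.
From dC/dt = 0: 0.00664·350 - 0.287 = 0.0491P*, so P* = 2.04/0.0491 = 41.5.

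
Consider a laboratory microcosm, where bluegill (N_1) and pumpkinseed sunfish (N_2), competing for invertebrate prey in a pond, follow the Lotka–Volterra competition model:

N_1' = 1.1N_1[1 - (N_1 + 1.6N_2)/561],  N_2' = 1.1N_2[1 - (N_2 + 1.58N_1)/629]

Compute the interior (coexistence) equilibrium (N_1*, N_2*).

N_1* ≈ 291, N_2* ≈ 168

Setting both brackets to zero gives the nullclines N_1 + 1.6N_2 = 561 and 1.58N_1 + N_2 = 629.
Substituting N_2 = 629 - 1.58N_1 into the first: N_1(1 - 1.6·1.58) = 561 - 1.6·629.
So N_1* = -445/-1.53 = 291, and then N_2* = 629 - 1.58·291 = 168.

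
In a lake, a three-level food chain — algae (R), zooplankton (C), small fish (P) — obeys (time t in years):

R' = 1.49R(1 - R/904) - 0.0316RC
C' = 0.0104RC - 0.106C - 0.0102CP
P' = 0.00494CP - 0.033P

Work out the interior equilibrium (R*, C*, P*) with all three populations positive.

R* ≈ 776, C* ≈ 6.68, P* ≈ 781

From dP/dt = 0: 0.00494C* = 0.033, so C* = 6.68.
From dR/dt = 0: 1.49(1 - R*/904) = 0.0316·6.68, giving R* = 904·(1 - 0.142) = 776.
From dC/dt = 0: 0.0104·776 - 0.106 = 0.0102P*, so P* = 7.96/0.0102 = 781.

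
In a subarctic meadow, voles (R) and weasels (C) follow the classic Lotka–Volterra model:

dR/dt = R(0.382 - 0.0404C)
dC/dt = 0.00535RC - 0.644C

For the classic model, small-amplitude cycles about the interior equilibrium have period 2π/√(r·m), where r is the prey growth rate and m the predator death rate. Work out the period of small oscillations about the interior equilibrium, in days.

Here r = 0.382 and m = 0.644, so r·m = 0.246.
ω = √0.246 = 0.496 per day, hence T = 2π/ω ≈ 12.7 days.

T ≈ 12.7 days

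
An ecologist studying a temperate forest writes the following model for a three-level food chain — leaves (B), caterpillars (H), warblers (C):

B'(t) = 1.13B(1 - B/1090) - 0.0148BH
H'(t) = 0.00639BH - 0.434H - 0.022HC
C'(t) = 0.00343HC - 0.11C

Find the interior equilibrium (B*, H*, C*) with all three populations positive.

B* ≈ 632, H* ≈ 32.1, C* ≈ 164

From dC/dt = 0: 0.00343H* = 0.11, so H* = 32.1.
From dB/dt = 0: 1.13(1 - B*/1090) = 0.0148·32.1, giving B* = 1090·(1 - 0.42) = 632.
From dH/dt = 0: 0.00639·632 - 0.434 = 0.022C*, so C* = 3.61/0.022 = 164.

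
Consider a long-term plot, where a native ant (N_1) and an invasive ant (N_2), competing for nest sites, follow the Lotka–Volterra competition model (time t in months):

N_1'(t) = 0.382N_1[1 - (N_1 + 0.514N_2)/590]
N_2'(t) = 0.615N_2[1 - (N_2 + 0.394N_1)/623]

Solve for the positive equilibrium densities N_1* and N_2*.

Setting both brackets to zero gives the nullclines N_1 + 0.514N_2 = 590 and 0.394N_1 + N_2 = 623.
Substituting N_2 = 623 - 0.394N_1 into the first: N_1(1 - 0.514·0.394) = 590 - 0.514·623.
So N_1* = 270/0.797 = 338, and then N_2* = 623 - 0.394·338 = 490.

N_1* ≈ 338, N_2* ≈ 490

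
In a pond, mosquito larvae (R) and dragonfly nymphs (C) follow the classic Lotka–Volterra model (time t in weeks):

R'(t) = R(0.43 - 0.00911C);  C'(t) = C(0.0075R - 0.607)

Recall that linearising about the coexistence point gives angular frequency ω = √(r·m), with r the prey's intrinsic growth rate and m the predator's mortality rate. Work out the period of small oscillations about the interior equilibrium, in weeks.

Here r = 0.43 and m = 0.607, so r·m = 0.261.
ω = √0.261 = 0.511 per week, hence T = 2π/ω ≈ 12.3 weeks.

T ≈ 12.3 weeks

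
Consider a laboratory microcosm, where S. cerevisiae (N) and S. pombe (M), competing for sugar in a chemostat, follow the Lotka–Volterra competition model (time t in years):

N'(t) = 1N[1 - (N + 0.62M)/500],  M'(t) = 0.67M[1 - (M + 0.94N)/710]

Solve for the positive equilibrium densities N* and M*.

Setting both brackets to zero gives the nullclines N + 0.62M = 500 and 0.94N + M = 710.
Substituting M = 710 - 0.94N into the first: N(1 - 0.62·0.94) = 500 - 0.62·710.
So N* = 59.8/0.417 = 143, and then M* = 710 - 0.94·143 = 575.

N* ≈ 143, M* ≈ 575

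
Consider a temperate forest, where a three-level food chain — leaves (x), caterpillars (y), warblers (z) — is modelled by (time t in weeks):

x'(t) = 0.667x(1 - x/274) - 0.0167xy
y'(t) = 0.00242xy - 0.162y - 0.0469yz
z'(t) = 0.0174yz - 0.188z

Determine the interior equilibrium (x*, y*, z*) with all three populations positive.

x* ≈ 200, y* ≈ 10.8, z* ≈ 6.86

From dz/dt = 0: 0.0174y* = 0.188, so y* = 10.8.
From dx/dt = 0: 0.667(1 - x*/274) = 0.0167·10.8, giving x* = 274·(1 - 0.271) = 200.
From dy/dt = 0: 0.00242·200 - 0.162 = 0.0469z*, so z* = 0.322/0.0469 = 6.86.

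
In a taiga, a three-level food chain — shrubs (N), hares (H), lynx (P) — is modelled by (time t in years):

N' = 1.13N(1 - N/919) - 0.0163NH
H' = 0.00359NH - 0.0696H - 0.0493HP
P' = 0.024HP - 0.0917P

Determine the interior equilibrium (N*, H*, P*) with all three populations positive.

From dP/dt = 0: 0.024H* = 0.0917, so H* = 3.82.
From dN/dt = 0: 1.13(1 - N*/919) = 0.0163·3.82, giving N* = 919·(1 - 0.0551) = 868.
From dH/dt = 0: 0.00359·868 - 0.0696 = 0.0493P*, so P* = 3.05/0.0493 = 61.8.

N* ≈ 868, H* ≈ 3.82, P* ≈ 61.8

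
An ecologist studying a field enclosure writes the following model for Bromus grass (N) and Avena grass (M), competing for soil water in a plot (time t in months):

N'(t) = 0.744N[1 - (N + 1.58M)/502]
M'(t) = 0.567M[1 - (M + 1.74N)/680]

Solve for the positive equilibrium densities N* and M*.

N* ≈ 327, M* ≈ 111

Setting both brackets to zero gives the nullclines N + 1.58M = 502 and 1.74N + M = 680.
Substituting M = 680 - 1.74N into the first: N(1 - 1.58·1.74) = 502 - 1.58·680.
So N* = -572/-1.75 = 327, and then M* = 680 - 1.74·327 = 111.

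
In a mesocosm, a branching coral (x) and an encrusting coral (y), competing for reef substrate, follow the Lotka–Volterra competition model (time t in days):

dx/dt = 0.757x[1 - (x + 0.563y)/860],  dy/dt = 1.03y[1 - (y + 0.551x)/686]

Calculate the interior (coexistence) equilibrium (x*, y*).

Setting both brackets to zero gives the nullclines x + 0.563y = 860 and 0.551x + y = 686.
Substituting y = 686 - 0.551x into the first: x(1 - 0.563·0.551) = 860 - 0.563·686.
So x* = 474/0.69 = 687, and then y* = 686 - 0.551·687 = 308.

x* ≈ 687, y* ≈ 308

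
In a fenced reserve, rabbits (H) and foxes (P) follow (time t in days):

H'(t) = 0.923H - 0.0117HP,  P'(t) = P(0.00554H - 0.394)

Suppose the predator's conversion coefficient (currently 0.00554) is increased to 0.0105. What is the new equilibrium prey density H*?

At the interior fixed point, setting dP/dt = 0 with P > 0 fixes H* = (predator death rate)/(HP coefficient) — independent of the other coefficients.
With the change, H* = 0.394/0.0105 = 37.5; it falls from 71.1.

H* ≈ 37.5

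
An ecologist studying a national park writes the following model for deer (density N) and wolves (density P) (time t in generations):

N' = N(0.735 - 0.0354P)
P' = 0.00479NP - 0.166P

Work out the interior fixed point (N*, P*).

N* ≈ 34.7, P* ≈ 20.8

Set dP/dt = 0 with P > 0: 0.00479N - 0.166 = 0, so N* = 0.166/0.00479 = 34.7.
Set dN/dt = 0 with N > 0: 0.735 - 0.0354P = 0, so P* = 0.735/0.0354 = 20.8.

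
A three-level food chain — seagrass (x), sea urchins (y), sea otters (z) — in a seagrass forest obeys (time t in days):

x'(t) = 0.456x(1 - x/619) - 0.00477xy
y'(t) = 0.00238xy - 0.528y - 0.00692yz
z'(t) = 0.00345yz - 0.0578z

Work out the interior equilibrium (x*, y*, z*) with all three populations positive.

From dz/dt = 0: 0.00345y* = 0.0578, so y* = 16.8.
From dx/dt = 0: 0.456(1 - x*/619) = 0.00477·16.8, giving x* = 619·(1 - 0.175) = 511.
From dy/dt = 0: 0.00238·511 - 0.528 = 0.00692z*, so z* = 0.687/0.00692 = 99.3.

x* ≈ 511, y* ≈ 16.8, z* ≈ 99.3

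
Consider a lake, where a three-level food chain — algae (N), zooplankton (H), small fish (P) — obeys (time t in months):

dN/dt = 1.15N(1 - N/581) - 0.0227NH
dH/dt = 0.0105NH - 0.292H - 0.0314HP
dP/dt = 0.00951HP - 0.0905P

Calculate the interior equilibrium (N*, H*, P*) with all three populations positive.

From dP/dt = 0: 0.00951H* = 0.0905, so H* = 9.52.
From dN/dt = 0: 1.15(1 - N*/581) = 0.0227·9.52, giving N* = 581·(1 - 0.188) = 472.
From dH/dt = 0: 0.0105·472 - 0.292 = 0.0314P*, so P* = 4.66/0.0314 = 148.

N* ≈ 472, H* ≈ 9.52, P* ≈ 148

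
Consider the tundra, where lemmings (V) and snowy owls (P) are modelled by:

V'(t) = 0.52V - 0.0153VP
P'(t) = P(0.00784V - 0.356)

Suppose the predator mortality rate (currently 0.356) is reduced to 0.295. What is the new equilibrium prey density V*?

V* ≈ 37.6

At the interior fixed point, setting dP/dt = 0 with P > 0 fixes V* = (predator death rate)/(VP coefficient) — independent of the other coefficients.
With the change, V* = 0.295/0.00784 = 37.6; it falls from 45.4.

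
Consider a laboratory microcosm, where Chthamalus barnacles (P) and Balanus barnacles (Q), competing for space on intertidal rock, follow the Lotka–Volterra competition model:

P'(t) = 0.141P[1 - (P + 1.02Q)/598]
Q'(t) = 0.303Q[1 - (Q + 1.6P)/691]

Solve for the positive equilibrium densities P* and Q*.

Setting both brackets to zero gives the nullclines P + 1.02Q = 598 and 1.6P + Q = 691.
Substituting Q = 691 - 1.6P into the first: P(1 - 1.02·1.6) = 598 - 1.02·691.
So P* = -107/-0.632 = 169, and then Q* = 691 - 1.6·169 = 421.

P* ≈ 169, Q* ≈ 421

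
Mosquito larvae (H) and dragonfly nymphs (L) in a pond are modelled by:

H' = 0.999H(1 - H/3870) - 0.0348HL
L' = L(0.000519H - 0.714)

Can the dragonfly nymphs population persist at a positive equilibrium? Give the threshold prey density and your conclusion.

The predator equation gives dL/dt > 0 only when H > 0.714/0.000519 = 1380.
Without the predator, H → K = 3870. Since 3870 > 1380, the predator can invade and persist.

Threshold H = 1380; K > 1380, so yes, the predator persists.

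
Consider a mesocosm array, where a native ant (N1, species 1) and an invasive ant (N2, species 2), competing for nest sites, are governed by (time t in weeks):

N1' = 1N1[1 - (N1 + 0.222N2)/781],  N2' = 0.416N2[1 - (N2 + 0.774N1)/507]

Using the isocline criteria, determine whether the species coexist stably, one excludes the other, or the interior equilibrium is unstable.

species 1 excludes species 2

Compare the nullcline intercepts: K1/α12 = 781/0.222 = 3520 > K2 = 507; K2/α21 = 507/0.774 = 655 < K1 = 781.
Since the inequalities point opposite ways, species 1 can invade but species 2 cannot.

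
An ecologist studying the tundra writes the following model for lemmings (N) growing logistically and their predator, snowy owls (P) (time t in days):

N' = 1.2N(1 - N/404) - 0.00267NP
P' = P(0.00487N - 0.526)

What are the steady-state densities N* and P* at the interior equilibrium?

From dP/dt = 0 with P > 0: 0.00487N* = 0.526, so N* = 108.
Substitute into dN/dt = 0: 1.2(1 - 108/404) = 0.00267P*.
The bracket is 0.733, giving P* = 0.879/0.00267 = 329.

N* ≈ 108, P* ≈ 329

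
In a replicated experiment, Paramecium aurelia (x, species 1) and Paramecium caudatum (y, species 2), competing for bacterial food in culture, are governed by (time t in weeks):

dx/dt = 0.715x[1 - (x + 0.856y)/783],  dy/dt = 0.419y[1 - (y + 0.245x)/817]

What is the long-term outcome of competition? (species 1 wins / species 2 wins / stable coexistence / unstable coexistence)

Compare the nullcline intercepts: K1/α12 = 783/0.856 = 915 > K2 = 817; K2/α21 = 817/0.245 = 3330 > K1 = 783.
Since both inequalities hold, each species can invade when rare, so the interior equilibrium is stable.

stable coexistence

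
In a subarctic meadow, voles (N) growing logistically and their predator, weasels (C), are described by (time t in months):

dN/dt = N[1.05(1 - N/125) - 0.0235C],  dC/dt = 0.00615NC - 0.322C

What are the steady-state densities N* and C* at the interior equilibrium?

From dC/dt = 0 with C > 0: 0.00615N* = 0.322, so N* = 52.4.
Substitute into dN/dt = 0: 1.05(1 - 52.4/125) = 0.0235C*.
The bracket is 0.581, giving C* = 0.61/0.0235 = 26.

N* ≈ 52.4, C* ≈ 26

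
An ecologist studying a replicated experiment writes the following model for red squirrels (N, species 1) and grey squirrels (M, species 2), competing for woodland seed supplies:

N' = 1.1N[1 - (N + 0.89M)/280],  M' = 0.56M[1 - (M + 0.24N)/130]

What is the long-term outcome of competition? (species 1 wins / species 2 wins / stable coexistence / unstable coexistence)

Compare the nullcline intercepts: K1/α12 = 280/0.89 = 315 > K2 = 130; K2/α21 = 130/0.24 = 542 > K1 = 280.
Since both inequalities hold, each species can invade when rare, so the interior equilibrium is stable.

stable coexistence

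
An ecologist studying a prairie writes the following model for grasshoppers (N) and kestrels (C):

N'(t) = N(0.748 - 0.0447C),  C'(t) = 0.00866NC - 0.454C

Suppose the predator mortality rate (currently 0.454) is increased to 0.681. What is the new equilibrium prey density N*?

N* ≈ 78.6

At the interior fixed point, setting dC/dt = 0 with C > 0 fixes N* = (predator death rate)/(NC coefficient) — independent of the other coefficients.
With the change, N* = 0.681/0.00866 = 78.6; it rises from 52.4.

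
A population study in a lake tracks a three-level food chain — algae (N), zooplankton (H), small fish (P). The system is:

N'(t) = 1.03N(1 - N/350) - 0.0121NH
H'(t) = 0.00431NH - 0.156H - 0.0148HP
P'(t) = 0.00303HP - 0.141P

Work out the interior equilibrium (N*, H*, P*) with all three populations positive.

From dP/dt = 0: 0.00303H* = 0.141, so H* = 46.5.
From dN/dt = 0: 1.03(1 - N*/350) = 0.0121·46.5, giving N* = 350·(1 - 0.547) = 159.
From dH/dt = 0: 0.00431·159 - 0.156 = 0.0148P*, so P* = 0.528/0.0148 = 35.7.

N* ≈ 159, H* ≈ 46.5, P* ≈ 35.7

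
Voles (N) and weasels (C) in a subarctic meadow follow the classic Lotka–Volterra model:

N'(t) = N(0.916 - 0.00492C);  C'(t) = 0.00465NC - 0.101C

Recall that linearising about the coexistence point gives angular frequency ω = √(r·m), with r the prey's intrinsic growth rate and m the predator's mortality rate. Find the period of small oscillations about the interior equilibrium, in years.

T ≈ 20.7 years

Here r = 0.916 and m = 0.101, so r·m = 0.0925.
ω = √0.0925 = 0.304 per year, hence T = 2π/ω ≈ 20.7 years.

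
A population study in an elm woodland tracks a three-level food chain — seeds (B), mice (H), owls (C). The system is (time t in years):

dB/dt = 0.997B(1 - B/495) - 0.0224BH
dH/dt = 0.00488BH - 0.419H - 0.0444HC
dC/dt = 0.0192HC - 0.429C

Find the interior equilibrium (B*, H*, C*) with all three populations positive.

From dC/dt = 0: 0.0192H* = 0.429, so H* = 22.3.
From dB/dt = 0: 0.997(1 - B*/495) = 0.0224·22.3, giving B* = 495·(1 - 0.502) = 247.
From dH/dt = 0: 0.00488·247 - 0.419 = 0.0444C*, so C* = 0.784/0.0444 = 17.7.

B* ≈ 247, H* ≈ 22.3, C* ≈ 17.7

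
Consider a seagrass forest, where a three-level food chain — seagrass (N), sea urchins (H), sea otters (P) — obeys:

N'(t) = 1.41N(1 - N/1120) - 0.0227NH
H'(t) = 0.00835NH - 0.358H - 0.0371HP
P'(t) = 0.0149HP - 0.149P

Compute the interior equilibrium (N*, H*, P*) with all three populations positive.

From dP/dt = 0: 0.0149H* = 0.149, so H* = 10.
From dN/dt = 0: 1.41(1 - N*/1120) = 0.0227·10, giving N* = 1120·(1 - 0.161) = 940.
From dH/dt = 0: 0.00835·940 - 0.358 = 0.0371P*, so P* = 7.49/0.0371 = 202.

N* ≈ 940, H* ≈ 10, P* ≈ 202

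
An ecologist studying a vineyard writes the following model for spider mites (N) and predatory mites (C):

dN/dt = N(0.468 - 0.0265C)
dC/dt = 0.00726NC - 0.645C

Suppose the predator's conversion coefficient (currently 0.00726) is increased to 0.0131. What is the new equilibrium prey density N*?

At the interior fixed point, setting dC/dt = 0 with C > 0 fixes N* = (predator death rate)/(NC coefficient) — independent of the other coefficients.
With the change, N* = 0.645/0.0131 = 49.2; it falls from 88.8.

N* ≈ 49.2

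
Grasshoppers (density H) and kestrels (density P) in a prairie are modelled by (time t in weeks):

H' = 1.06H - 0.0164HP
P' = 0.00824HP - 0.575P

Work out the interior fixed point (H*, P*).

H* ≈ 69.8, P* ≈ 64.6

Set dP/dt = 0 with P > 0: 0.00824H - 0.575 = 0, so H* = 0.575/0.00824 = 69.8.
Set dH/dt = 0 with H > 0: 1.06 - 0.0164P = 0, so P* = 1.06/0.0164 = 64.6.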